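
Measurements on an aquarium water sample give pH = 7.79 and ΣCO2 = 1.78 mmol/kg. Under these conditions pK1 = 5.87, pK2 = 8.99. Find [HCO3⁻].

[HCO3⁻] = 1.66 mmol/kg

α₁ = 1 / (1 + [H⁺]/K1 + K2/[H⁺]) = 1 / (1 + 10^-1.92 + 10^-1.20)
   = 1 / (1 + 0.012023 + 0.063096) = 1/1.0751 = 0.9301
[HCO3⁻] = α₁ × DIC = 0.9301 × 1.78 = 1.66 mmol/kg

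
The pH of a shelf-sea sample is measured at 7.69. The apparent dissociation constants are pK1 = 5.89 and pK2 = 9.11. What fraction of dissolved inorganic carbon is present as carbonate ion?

α₂ = 0.0361

α₂ = 1 / (1 + [H⁺]/K2 + [H⁺]²/(K1K2)) = 1 / (1 + 10^+1.42 + 10^-0.38)
   = 1 / (1 + 26.303 + 0.41687) = 1/27.720 = 0.03608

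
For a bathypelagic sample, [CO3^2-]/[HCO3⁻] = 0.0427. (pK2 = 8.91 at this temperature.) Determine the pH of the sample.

From K2 = [H⁺][CO3^2-]/[HCO3⁻]:  pH = pK2 + log₁₀([CO3^2-]/[HCO3⁻])
log₁₀(0.0427) = -1.370
pH = 8.91 + (-1.370) = 7.54

pH = 7.54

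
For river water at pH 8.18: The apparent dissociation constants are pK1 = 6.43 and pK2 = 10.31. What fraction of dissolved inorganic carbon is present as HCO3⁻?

α₁ = 0.975

α₁ = 1 / (1 + [H⁺]/K1 + K2/[H⁺]) = 1 / (1 + 10^-1.75 + 10^-2.13)
   = 1 / (1 + 0.017783 + 0.0074131) = 1/1.0252 = 0.9754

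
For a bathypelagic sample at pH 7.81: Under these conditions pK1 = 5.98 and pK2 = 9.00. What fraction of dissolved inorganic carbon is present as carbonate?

α₂ = 1 / (1 + [H⁺]/K2 + [H⁺]²/(K1K2)) = 1 / (1 + 10^+1.19 + 10^-0.64)
   = 1 / (1 + 15.488 + 0.22909) = 1/16.717 = 0.05982

α₂ = 0.0598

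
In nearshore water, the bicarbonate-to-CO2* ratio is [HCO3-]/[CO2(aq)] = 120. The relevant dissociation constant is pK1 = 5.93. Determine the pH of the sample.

From K1 = [H⁺][HCO3-]/[CO2(aq)]:  pH = pK1 + log₁₀([HCO3-]/[CO2(aq)])
log₁₀(120) = +2.079
pH = 5.93 + (+2.079) = 8.01

pH = 8.01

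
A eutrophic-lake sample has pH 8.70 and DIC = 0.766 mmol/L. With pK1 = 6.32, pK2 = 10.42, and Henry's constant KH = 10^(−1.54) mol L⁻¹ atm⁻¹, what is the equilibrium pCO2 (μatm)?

α₀ = 1 / (1 + K1/[H⁺] + K1K2/[H⁺]²) = 1 / (1 + 10^+2.38 + 10^+0.66)
   = 1 / (1 + 239.88 + 4.5709) = 1/245.45 = 0.004074
[CO2*] = α₀ × DIC = 0.004074 × 0.766 = 0.003121 mmol/L = 3.121 μmol/L
pCO2 = [CO2*]/KH = 3.121×10^-6 / 2.884×10^-2 = 108 μatm

pCO2 = 108 μatm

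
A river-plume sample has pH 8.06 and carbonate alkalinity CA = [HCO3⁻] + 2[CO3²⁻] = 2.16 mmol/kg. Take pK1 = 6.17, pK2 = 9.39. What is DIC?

CA = [HCO3⁻] + 2[CO3²⁻] = (α₁ + 2α₂)·DIC
At pH 8.06: [H⁺]/K1 = 10^-1.89 = 0.012882, K2/[H⁺] = 10^-1.33 = 0.046774
α₁ = 1/(1 + 0.012882 + 0.046774) = 1/1.0597 = 0.9437; α₂ = α₁·K2/[H⁺] = 0.04414
α₁ + 2α₂ = 1.0320
DIC = CA / (α₁ + 2α₂) = 2.16 / 1.0320 = 2.09 mmol/kg

DIC = 2.09 mmol/kg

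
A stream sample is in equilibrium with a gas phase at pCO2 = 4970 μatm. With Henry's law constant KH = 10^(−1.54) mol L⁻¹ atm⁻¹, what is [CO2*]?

KH = 10^(−1.54) = 2.884×10^-2 mol L⁻¹ atm⁻¹
[CO2*] = KH · pCO2 = 2.884×10^-2 × 4970×10^-6 atm = 1.43×10^-4 mol/L

[CO2*] = 143 μmol/L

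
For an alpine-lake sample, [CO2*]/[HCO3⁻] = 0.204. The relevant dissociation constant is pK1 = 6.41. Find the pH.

From K1 = [H⁺][HCO3⁻]/[CO2*]:  pH = pK1 − log₁₀([CO2*]/[HCO3⁻])
log₁₀(0.204) = -0.690
pH = 6.41 − (-0.690) = 7.10

pH = 7.10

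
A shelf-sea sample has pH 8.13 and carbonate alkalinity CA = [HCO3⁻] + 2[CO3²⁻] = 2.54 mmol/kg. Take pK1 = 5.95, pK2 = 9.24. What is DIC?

CA = [HCO3⁻] + 2[CO3²⁻] = (α₁ + 2α₂)·DIC
At pH 8.13: [H⁺]/K1 = 10^-2.18 = 0.0066069, K2/[H⁺] = 10^-1.11 = 0.077625
α₁ = 1/(1 + 0.0066069 + 0.077625) = 1/1.0842 = 0.9223; α₂ = α₁·K2/[H⁺] = 0.07159
α₁ + 2α₂ = 1.0655
DIC = CA / (α₁ + 2α₂) = 2.54 / 1.0655 = 2.38 mmol/kg

DIC = 2.38 mmol/kg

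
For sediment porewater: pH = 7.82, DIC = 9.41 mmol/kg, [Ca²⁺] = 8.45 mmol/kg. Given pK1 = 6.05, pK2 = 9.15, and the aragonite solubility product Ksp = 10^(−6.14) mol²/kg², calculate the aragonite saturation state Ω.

α₂ = 1 / (1 + [H⁺]/K2 + [H⁺]²/(K1K2)) = 1 / (1 + 10^+1.33 + 10^-0.44)
   = 1 / (1 + 21.380 + 0.36308) = 1/22.743 = 0.04397
[CO3²⁻] = α₂ × DIC = 0.04397 × 9.41 = 0.4138 mmol/kg
Ksp = 10^(−6.14) = 7.244×10^-7
Ω = [Ca²⁺][CO3²⁻]/Ksp = (8.45×10^-3)(4.138×10^-4) / 7.244×10^-7 = 4.83

Ω = 4.83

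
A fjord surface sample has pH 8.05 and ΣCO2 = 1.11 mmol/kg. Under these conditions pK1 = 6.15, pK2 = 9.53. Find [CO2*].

α₀ = 1 / (1 + K1/[H⁺] + K1K2/[H⁺]²) = 1 / (1 + 10^+1.90 + 10^+0.42)
   = 1 / (1 + 79.433 + 2.6303) = 1/83.063 = 0.01204
[CO2*] = α₀ × DIC = 0.01204 × 1.11 = 0.0134 mmol/kg = 13.4 μmol/kg

[CO2*] = 13.4 μmol/kg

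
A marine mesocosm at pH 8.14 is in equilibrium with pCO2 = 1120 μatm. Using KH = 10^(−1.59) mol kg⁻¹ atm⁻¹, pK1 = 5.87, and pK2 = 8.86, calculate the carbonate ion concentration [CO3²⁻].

[CO2*] = KH · pCO2 = 10^(−1.59) × 1120×10^-6 = 2.879×10^-5 mol/kg
α₀ = 1/(1 + K1/[H⁺] + K1K2/[H⁺]²) = 1/(1 + 10^+2.27 + 10^+1.55) = 0.004491
DIC = [CO2*]/α₀ = 2.879×10^-5 / 0.004491 = 6.411 mmol/kg
[CO3²⁻] = α₂·DIC; α₂ = 0.1593, so [CO3²⁻] = 0.1593 × 6.411 = 1.02 mmol/kg

[CO3²⁻] = 1.02 mmol/kg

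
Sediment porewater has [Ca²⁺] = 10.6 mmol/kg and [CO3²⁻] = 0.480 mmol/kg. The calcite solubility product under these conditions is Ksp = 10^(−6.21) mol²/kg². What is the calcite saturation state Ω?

Ksp = 10^(−6.21) = 6.166×10^-7
Ω = [Ca²⁺][CO3²⁻]/Ksp = (10.6×10^-3)(0.480×10^-3) / 6.166×10^-7 = 8.25

Ω = 8.25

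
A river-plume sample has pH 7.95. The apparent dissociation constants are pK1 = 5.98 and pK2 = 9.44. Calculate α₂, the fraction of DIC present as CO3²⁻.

α₂ = 1 / (1 + [H⁺]/K2 + [H⁺]²/(K1K2)) = 1 / (1 + 10^+1.49 + 10^-0.48)
   = 1 / (1 + 30.903 + 0.33113) = 1/32.234 = 0.03102

α₂ = 0.0310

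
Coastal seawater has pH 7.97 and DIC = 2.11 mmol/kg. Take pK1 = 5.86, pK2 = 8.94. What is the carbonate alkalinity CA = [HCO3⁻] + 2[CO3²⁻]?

CA = [HCO3⁻] + 2[CO3²⁻] = (α₁ + 2α₂)·DIC
At pH 7.97: [H⁺]/K1 = 10^-2.11 = 0.0077625, K2/[H⁺] = 10^-0.97 = 0.10715
α₁ = 1/(1 + 0.0077625 + 0.10715) = 1/1.1149 = 0.8969; α₂ = α₁·K2/[H⁺] = 0.09611
α₁ + 2α₂ = 1.0891
CA = 1.0891 × 2.11 = 2.30 mmol/kg

CA = 2.30 mmol/kg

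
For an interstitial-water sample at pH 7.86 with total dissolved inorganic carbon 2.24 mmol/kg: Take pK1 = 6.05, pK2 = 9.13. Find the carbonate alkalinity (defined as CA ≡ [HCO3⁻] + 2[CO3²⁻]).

CA = 2.32 mmol/kg

CA = [HCO3⁻] + 2[CO3²⁻] = (α₁ + 2α₂)·DIC
At pH 7.86: [H⁺]/K1 = 10^-1.81 = 0.015488, K2/[H⁺] = 10^-1.27 = 0.053703
α₁ = 1/(1 + 0.015488 + 0.053703) = 1/1.0692 = 0.9353; α₂ = α₁·K2/[H⁺] = 0.05023
α₁ + 2α₂ = 1.0357
CA = 1.0357 × 2.24 = 2.32 mmol/kg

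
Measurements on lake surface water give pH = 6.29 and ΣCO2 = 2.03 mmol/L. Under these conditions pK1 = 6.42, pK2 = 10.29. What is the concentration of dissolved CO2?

[CO2*] = 1.17 mmol/L

α₀ = 1 / (1 + K1/[H⁺] + K1K2/[H⁺]²) = 1 / (1 + 10^-0.13 + 10^-4.13)
   = 1 / (1 + 0.74131 + 7.4131×10^-5) = 1/1.7414 = 0.5743
[CO2*] = α₀ × DIC = 0.5743 × 2.03 = 1.17 mmol/L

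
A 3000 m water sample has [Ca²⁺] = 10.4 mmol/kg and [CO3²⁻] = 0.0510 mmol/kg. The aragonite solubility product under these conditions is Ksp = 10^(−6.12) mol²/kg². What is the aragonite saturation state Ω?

Ksp = 10^(−6.12) = 7.586×10^-7
Ω = [Ca²⁺][CO3²⁻]/Ksp = (10.4×10^-3)(0.0510×10^-3) / 7.586×10^-7 = 0.699

Ω = 0.699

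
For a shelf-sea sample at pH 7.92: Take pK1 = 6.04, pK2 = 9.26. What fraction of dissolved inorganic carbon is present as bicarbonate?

α₁ = 1 / (1 + [H⁺]/K1 + K2/[H⁺]) = 1 / (1 + 10^-1.88 + 10^-1.34)
   = 1 / (1 + 0.013183 + 0.045709) = 1/1.0589 = 0.9444

α₁ = 0.944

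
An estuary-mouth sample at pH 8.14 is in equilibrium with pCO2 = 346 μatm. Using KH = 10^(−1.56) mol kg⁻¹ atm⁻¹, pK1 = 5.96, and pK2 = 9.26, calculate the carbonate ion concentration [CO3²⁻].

[CO3²⁻] = 0.109 mmol/kg

[CO2*] = KH · pCO2 = 10^(−1.56) × 346×10^-6 = 9.530×10^-6 mol/kg
α₀ = 1/(1 + K1/[H⁺] + K1K2/[H⁺]²) = 1/(1 + 10^+2.18 + 10^+1.06) = 0.006104
DIC = [CO2*]/α₀ = 9.530×10^-6 / 0.006104 = 1.561 mmol/kg
[CO3²⁻] = α₂·DIC; α₂ = 0.07008, so [CO3²⁻] = 0.07008 × 1.561 = 0.109 mmol/kg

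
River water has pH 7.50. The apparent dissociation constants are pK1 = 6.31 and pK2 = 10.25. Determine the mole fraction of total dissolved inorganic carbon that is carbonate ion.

α₂ = 0.00167

α₂ = 1 / (1 + [H⁺]/K2 + [H⁺]²/(K1K2)) = 1 / (1 + 10^+2.75 + 10^+1.56)
   = 1 / (1 + 562.34 + 36.308) = 1/599.65 = 0.001668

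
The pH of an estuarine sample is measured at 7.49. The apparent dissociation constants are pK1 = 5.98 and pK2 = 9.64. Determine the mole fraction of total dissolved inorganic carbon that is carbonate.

α₂ = 0.00682

α₂ = 1 / (1 + [H⁺]/K2 + [H⁺]²/(K1K2)) = 1 / (1 + 10^+2.15 + 10^+0.64)
   = 1 / (1 + 141.25 + 4.3652) = 1/146.62 = 0.006820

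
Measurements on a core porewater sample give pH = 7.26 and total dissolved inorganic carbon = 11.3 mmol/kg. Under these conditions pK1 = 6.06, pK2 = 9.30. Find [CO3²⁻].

α₂ = 1 / (1 + [H⁺]/K2 + [H⁺]²/(K1K2)) = 1 / (1 + 10^+2.04 + 10^+0.84)
   = 1 / (1 + 109.65 + 6.9183) = 1/117.57 = 0.008506
[CO3²⁻] = α₂ × DIC = 0.008506 × 11.3 = 0.0961 mmol/kg

[CO3²⁻] = 0.0961 mmol/kg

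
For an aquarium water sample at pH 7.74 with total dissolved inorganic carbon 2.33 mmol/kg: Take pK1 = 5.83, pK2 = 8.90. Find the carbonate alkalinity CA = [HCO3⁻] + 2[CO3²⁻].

CA = 2.45 mmol/kg

CA = [HCO3⁻] + 2[CO3²⁻] = (α₁ + 2α₂)·DIC
At pH 7.74: [H⁺]/K1 = 10^-1.91 = 0.012303, K2/[H⁺] = 10^-1.16 = 0.069183
α₁ = 1/(1 + 0.012303 + 0.069183) = 1/1.0815 = 0.9247; α₂ = α₁·K2/[H⁺] = 0.06397
α₁ + 2α₂ = 1.0526
CA = 1.0526 × 2.33 = 2.45 mmol/kg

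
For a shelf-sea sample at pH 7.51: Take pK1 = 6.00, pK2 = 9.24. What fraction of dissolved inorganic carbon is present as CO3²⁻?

α₂ = 0.0177

α₂ = 1 / (1 + [H⁺]/K2 + [H⁺]²/(K1K2)) = 1 / (1 + 10^+1.73 + 10^+0.22)
   = 1 / (1 + 53.703 + 1.6596) = 1/56.363 = 0.01774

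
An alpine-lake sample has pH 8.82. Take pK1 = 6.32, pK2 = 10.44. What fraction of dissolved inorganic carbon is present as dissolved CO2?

α₀ = 0.00308

α₀ = 1 / (1 + K1/[H⁺] + K1K2/[H⁺]²) = 1 / (1 + 10^+2.50 + 10^+0.88)
   = 1 / (1 + 316.23 + 7.5858) = 1/324.81 = 0.003079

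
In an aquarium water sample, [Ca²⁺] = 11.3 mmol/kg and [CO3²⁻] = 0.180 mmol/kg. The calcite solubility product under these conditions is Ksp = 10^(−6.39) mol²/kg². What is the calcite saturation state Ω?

Ω = 4.99

Ksp = 10^(−6.39) = 4.074×10^-7
Ω = [Ca²⁺][CO3²⁻]/Ksp = (11.3×10^-3)(0.180×10^-3) / 4.074×10^-7 = 4.99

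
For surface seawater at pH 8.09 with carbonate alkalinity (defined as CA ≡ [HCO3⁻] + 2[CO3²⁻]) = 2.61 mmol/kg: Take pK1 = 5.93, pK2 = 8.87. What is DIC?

DIC = 2.30 mmol/kg

CA = [HCO3⁻] + 2[CO3²⁻] = (α₁ + 2α₂)·DIC
At pH 8.09: [H⁺]/K1 = 10^-2.16 = 0.0069183, K2/[H⁺] = 10^-0.78 = 0.16596
α₁ = 1/(1 + 0.0069183 + 0.16596) = 1/1.1729 = 0.8526; α₂ = α₁·K2/[H⁺] = 0.1415
α₁ + 2α₂ = 1.1356
DIC = CA / (α₁ + 2α₂) = 2.61 / 1.1356 = 2.30 mmol/kg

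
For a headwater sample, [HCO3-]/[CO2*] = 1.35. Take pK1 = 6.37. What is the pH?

From K1 = [H⁺][HCO3-]/[CO2*]:  pH = pK1 + log₁₀([HCO3-]/[CO2*])
log₁₀(1.35) = +0.130
pH = 6.37 + (+0.130) = 6.50

pH = 6.50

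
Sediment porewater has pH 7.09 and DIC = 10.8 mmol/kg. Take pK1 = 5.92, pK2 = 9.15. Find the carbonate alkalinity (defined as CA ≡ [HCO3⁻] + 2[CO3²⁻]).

CA = 10.2 mmol/kg

CA = [HCO3⁻] + 2[CO3²⁻] = (α₁ + 2α₂)·DIC
At pH 7.09: [H⁺]/K1 = 10^-1.17 = 0.067608, K2/[H⁺] = 10^-2.06 = 0.0087096
α₁ = 1/(1 + 0.067608 + 0.0087096) = 1/1.0763 = 0.9291; α₂ = α₁·K2/[H⁺] = 0.008092
α₁ + 2α₂ = 0.9453
CA = 0.9453 × 10.8 = 10.2 mmol/kg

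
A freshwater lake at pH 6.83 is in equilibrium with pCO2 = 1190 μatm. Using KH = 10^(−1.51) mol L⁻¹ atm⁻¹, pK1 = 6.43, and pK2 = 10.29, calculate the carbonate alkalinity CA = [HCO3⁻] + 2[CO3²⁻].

CA = 0.0924 mmol/L

[CO2*] = KH · pCO2 = 10^(−1.51) × 1190×10^-6 = 3.677×10^-5 mol/L
α₀ = 1/(1 + K1/[H⁺] + K1K2/[H⁺]²) = 1/(1 + 10^+0.40 + 10^-3.06) = 0.2847
DIC = [CO2*]/α₀ = 3.677×10^-5 / 0.2847 = 0.1292 mmol/L
CA = (α₁ + 2α₂)·DIC = (0.7151 + 2×0.0002479) × 0.1292 = 0.0924 mmol/L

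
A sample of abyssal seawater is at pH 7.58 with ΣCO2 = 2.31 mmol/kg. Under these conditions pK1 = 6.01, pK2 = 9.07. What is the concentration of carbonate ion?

[CO3²⁻] = 0.0706 mmol/kg

α₂ = 1 / (1 + [H⁺]/K2 + [H⁺]²/(K1K2)) = 1 / (1 + 10^+1.49 + 10^-0.08)
   = 1 / (1 + 30.903 + 0.83176) = 1/32.735 = 0.03055
[CO3²⁻] = α₂ × DIC = 0.03055 × 2.31 = 0.0706 mmol/kg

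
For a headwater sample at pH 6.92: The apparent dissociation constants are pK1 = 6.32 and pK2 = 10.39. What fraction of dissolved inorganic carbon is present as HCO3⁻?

α₁ = 0.799

α₁ = 1 / (1 + [H⁺]/K1 + K2/[H⁺]) = 1 / (1 + 10^-0.60 + 10^-3.47)
   = 1 / (1 + 0.25119 + 0.00033884) = 1/1.2515 = 0.7990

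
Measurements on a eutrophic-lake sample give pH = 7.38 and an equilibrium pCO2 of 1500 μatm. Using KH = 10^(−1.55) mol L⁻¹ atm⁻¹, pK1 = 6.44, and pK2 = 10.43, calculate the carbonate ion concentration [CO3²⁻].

[CO2*] = KH · pCO2 = 10^(−1.55) × 1500×10^-6 = 4.228×10^-5 mol/L
α₀ = 1/(1 + K1/[H⁺] + K1K2/[H⁺]²) = 1/(1 + 10^+0.94 + 10^-2.11) = 0.1029
DIC = [CO2*]/α₀ = 4.228×10^-5 / 0.1029 = 0.4108 mmol/L
[CO3²⁻] = α₂·DIC; α₂ = 0.0007988, so [CO3²⁻] = 0.0007988 × 0.4108 = 0.000328 mmol/L = 0.328 μmol/L

[CO3²⁻] = 0.328 μmol/L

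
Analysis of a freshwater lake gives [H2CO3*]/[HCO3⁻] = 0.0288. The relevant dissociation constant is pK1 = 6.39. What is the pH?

pH = 7.93

From K1 = [H⁺][HCO3⁻]/[H2CO3*]:  pH = pK1 − log₁₀([H2CO3*]/[HCO3⁻])
log₁₀(0.0288) = -1.541
pH = 6.39 − (-1.541) = 7.93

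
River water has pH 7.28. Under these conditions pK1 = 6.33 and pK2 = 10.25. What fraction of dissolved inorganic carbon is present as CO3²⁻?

α₂ = 0.000962

α₂ = 1 / (1 + [H⁺]/K2 + [H⁺]²/(K1K2)) = 1 / (1 + 10^+2.97 + 10^+2.02)
   = 1 / (1 + 933.25 + 104.71) = 1/1039.0 = 0.0009625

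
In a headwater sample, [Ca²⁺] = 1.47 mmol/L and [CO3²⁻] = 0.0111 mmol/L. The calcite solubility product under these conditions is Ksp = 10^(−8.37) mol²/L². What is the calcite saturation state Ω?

Ksp = 10^(−8.37) = 4.266×10^-9
Ω = [Ca²⁺][CO3²⁻]/Ksp = (1.47×10^-3)(0.0111×10^-3) / 4.266×10^-9 = 3.83

Ω = 3.83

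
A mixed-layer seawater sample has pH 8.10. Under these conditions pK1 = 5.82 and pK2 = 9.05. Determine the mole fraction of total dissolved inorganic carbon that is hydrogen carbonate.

α₁ = 1 / (1 + [H⁺]/K1 + K2/[H⁺]) = 1 / (1 + 10^-2.28 + 10^-0.95)
   = 1 / (1 + 0.0052481 + 0.11220) = 1/1.1174 = 0.8949

α₁ = 0.895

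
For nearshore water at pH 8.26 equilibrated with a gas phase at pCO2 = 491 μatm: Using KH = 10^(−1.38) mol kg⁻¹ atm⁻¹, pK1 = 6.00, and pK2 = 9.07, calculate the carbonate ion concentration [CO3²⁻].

[CO2*] = KH · pCO2 = 10^(−1.38) × 491×10^-6 = 2.047×10^-5 mol/kg
α₀ = 1/(1 + K1/[H⁺] + K1K2/[H⁺]²) = 1/(1 + 10^+2.26 + 10^+1.45) = 0.004736
DIC = [CO2*]/α₀ = 2.047×10^-5 / 0.004736 = 4.322 mmol/kg
[CO3²⁻] = α₂·DIC; α₂ = 0.1335, so [CO3²⁻] = 0.1335 × 4.322 = 0.577 mmol/kg

[CO3²⁻] = 0.577 mmol/kg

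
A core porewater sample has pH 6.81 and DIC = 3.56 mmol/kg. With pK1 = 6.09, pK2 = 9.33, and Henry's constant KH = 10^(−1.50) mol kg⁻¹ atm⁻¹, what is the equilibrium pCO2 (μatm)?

α₀ = 1 / (1 + K1/[H⁺] + K1K2/[H⁺]²) = 1 / (1 + 10^+0.72 + 10^-1.80)
   = 1 / (1 + 5.2481 + 0.015849) = 1/6.2639 = 0.1596
[CO2*] = α₀ × DIC = 0.1596 × 3.56 = 0.5683 mmol/kg
pCO2 = [CO2*]/KH = 5.683×10^-4 / 3.162×10^-2 = 1.80×10^4 μatm

pCO2 = 1.80×10^4 μatm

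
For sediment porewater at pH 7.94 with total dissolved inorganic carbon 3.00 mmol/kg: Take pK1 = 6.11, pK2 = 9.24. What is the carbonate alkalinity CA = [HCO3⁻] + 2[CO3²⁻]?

CA = [HCO3⁻] + 2[CO3²⁻] = (α₁ + 2α₂)·DIC
At pH 7.94: [H⁺]/K1 = 10^-1.83 = 0.014791, K2/[H⁺] = 10^-1.30 = 0.050119
α₁ = 1/(1 + 0.014791 + 0.050119) = 1/1.0649 = 0.9390; α₂ = α₁·K2/[H⁺] = 0.04706
α₁ + 2α₂ = 1.0332
CA = 1.0332 × 3.00 = 3.10 mmol/kg

CA = 3.10 mmol/kg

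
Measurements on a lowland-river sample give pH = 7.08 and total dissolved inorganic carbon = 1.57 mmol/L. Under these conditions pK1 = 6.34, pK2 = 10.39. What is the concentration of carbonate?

[CO3²⁻] = 0.650 μmol/L

α₂ = 1 / (1 + [H⁺]/K2 + [H⁺]²/(K1K2)) = 1 / (1 + 10^+3.31 + 10^+2.57)
   = 1 / (1 + 2041.7 + 371.54) = 1/2414.3 = 0.0004142
[CO3²⁻] = α₂ × DIC = 0.0004142 × 1.57 = 0.000650 mmol/L = 0.650 μmol/L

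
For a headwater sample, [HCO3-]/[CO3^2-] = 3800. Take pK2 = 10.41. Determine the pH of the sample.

pH = 6.83

From K2 = [H⁺][CO3^2-]/[HCO3-]:  pH = pK2 − log₁₀([HCO3-]/[CO3^2-])
log₁₀(3800) = +3.580
pH = 10.41 − (+3.580) = 6.83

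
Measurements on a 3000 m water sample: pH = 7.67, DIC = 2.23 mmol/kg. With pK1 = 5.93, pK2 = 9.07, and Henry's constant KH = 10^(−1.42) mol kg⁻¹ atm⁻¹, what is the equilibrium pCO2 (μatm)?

α₀ = 1 / (1 + K1/[H⁺] + K1K2/[H⁺]²) = 1 / (1 + 10^+1.74 + 10^+0.34)
   = 1 / (1 + 54.954 + 2.1878) = 1/58.142 = 0.01720
[CO2*] = α₀ × DIC = 0.01720 × 2.23 = 0.03835 mmol/kg
pCO2 = [CO2*]/KH = 3.835×10^-5 / 3.802×10^-2 = 1010 μatm

pCO2 = 1010 μatm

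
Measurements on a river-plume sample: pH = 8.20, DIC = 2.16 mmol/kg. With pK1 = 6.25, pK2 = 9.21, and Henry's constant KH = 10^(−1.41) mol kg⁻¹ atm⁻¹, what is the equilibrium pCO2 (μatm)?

pCO2 = 562 μatm

α₀ = 1 / (1 + K1/[H⁺] + K1K2/[H⁺]²) = 1 / (1 + 10^+1.95 + 10^+0.94)
   = 1 / (1 + 89.125 + 8.7096) = 1/98.835 = 0.01012
[CO2*] = α₀ × DIC = 0.01012 × 2.16 = 0.02185 mmol/kg
pCO2 = [CO2*]/KH = 2.185×10^-5 / 3.890×10^-2 = 562 μatm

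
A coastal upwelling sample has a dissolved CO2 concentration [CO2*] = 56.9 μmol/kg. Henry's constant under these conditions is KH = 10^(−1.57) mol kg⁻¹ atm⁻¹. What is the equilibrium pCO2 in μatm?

KH = 10^(−1.57) = 2.692×10^-2 mol kg⁻¹ atm⁻¹
pCO2 = [CO2*]/KH = 56.9×10^-6 / 2.692×10^-2 = 2.11×10^-3 atm = 2110 μatm

pCO2 = 2110 μatm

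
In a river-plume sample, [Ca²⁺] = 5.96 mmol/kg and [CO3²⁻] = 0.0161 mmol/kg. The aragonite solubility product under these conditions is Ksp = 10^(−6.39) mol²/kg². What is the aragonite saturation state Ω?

Ω = 0.236

Ksp = 10^(−6.39) = 4.074×10^-7
Ω = [Ca²⁺][CO3²⁻]/Ksp = (5.96×10^-3)(0.0161×10^-3) / 4.074×10^-7 = 0.236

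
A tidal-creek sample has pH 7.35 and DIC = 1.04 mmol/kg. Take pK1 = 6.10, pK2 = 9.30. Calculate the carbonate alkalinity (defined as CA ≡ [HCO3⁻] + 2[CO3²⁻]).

CA = 0.996 mmol/kg

CA = [HCO3⁻] + 2[CO3²⁻] = (α₁ + 2α₂)·DIC
At pH 7.35: [H⁺]/K1 = 10^-1.25 = 0.056234, K2/[H⁺] = 10^-1.95 = 0.011220
α₁ = 1/(1 + 0.056234 + 0.011220) = 1/1.0675 = 0.9368; α₂ = α₁·K2/[H⁺] = 0.01051
α₁ + 2α₂ = 0.9578
CA = 0.9578 × 1.04 = 0.996 mmol/kg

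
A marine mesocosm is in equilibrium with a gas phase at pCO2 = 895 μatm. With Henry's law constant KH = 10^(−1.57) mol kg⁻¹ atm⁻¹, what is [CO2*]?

KH = 10^(−1.57) = 2.692×10^-2 mol kg⁻¹ atm⁻¹
[CO2*] = KH · pCO2 = 2.692×10^-2 × 895×10^-6 atm = 2.41×10^-5 mol/kg

[CO2*] = 24.1 μmol/kg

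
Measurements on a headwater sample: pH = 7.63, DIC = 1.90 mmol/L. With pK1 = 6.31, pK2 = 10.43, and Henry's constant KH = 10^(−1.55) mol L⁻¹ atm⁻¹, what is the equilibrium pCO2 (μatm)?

pCO2 = 3070 μatm

α₀ = 1 / (1 + K1/[H⁺] + K1K2/[H⁺]²) = 1 / (1 + 10^+1.32 + 10^-1.48)
   = 1 / (1 + 20.893 + 0.033113) = 1/21.926 = 0.04561
[CO2*] = α₀ × DIC = 0.04561 × 1.90 = 0.08665 mmol/L
pCO2 = [CO2*]/KH = 8.665×10^-5 / 2.818×10^-2 = 3070 μatm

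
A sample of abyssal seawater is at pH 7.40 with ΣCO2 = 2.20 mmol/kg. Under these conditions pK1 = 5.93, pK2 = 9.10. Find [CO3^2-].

[CO3²⁻] = 0.0417 mmol/kg

α₂ = 1 / (1 + [H⁺]/K2 + [H⁺]²/(K1K2)) = 1 / (1 + 10^+1.70 + 10^+0.23)
   = 1 / (1 + 50.119 + 1.6982) = 1/52.817 = 0.01893
[CO3²⁻] = α₂ × DIC = 0.01893 × 2.20 = 0.0417 mmol/kg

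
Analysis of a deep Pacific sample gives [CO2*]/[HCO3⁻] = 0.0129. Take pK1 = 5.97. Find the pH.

pH = 7.86

From K1 = [H⁺][HCO3⁻]/[CO2*]:  pH = pK1 − log₁₀([CO2*]/[HCO3⁻])
log₁₀(0.0129) = -1.889
pH = 5.97 − (-1.889) = 7.86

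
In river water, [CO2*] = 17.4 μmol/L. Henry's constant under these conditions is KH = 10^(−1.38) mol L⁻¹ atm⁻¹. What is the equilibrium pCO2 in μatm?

pCO2 = 417 μatm

KH = 10^(−1.38) = 4.169×10^-2 mol L⁻¹ atm⁻¹
pCO2 = [CO2*]/KH = 17.4×10^-6 / 4.169×10^-2 = 4.17×10^-4 atm = 417 μatm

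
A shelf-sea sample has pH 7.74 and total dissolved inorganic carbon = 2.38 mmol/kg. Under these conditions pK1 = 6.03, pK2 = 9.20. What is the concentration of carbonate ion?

[CO3²⁻] = 0.0783 mmol/kg

α₂ = 1 / (1 + [H⁺]/K2 + [H⁺]²/(K1K2)) = 1 / (1 + 10^+1.46 + 10^-0.25)
   = 1 / (1 + 28.840 + 0.56234) = 1/30.403 = 0.03289
[CO3²⁻] = α₂ × DIC = 0.03289 × 2.38 = 0.0783 mmol/kg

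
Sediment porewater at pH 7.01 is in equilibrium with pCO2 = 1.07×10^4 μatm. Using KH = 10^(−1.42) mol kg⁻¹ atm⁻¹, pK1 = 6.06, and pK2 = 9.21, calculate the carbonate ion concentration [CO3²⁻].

[CO2*] = KH · pCO2 = 10^(−1.42) × 1.07×10^4×10^-6 = 4.068×10^-4 mol/kg
α₀ = 1/(1 + K1/[H⁺] + K1K2/[H⁺]²) = 1/(1 + 10^+0.95 + 10^-1.25) = 0.1003
DIC = [CO2*]/α₀ = 4.068×10^-4 / 0.1003 = 4.055 mmol/kg
[CO3²⁻] = α₂·DIC; α₂ = 0.005641, so [CO3²⁻] = 0.005641 × 4.055 = 0.0229 mmol/kg

[CO3²⁻] = 0.0229 mmol/kg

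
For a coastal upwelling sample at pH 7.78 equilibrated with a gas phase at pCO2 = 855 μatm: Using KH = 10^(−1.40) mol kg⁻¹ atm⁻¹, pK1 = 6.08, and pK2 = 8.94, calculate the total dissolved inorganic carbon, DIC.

DIC = 1.86 mmol/kg

[CO2*] = KH · pCO2 = 10^(−1.40) × 855×10^-6 = 3.404×10^-5 mol/kg
α₀ = 1/(1 + K1/[H⁺] + K1K2/[H⁺]²) = 1/(1 + 10^+1.70 + 10^+0.54) = 0.01832
DIC = [CO2*]/α₀ = 3.404×10^-5 / 0.01832 = 1.86 mmol/kg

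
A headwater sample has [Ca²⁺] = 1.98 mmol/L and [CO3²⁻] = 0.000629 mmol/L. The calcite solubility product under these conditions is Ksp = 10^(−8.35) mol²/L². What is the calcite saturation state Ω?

Ksp = 10^(−8.35) = 4.467×10^-9
Ω = [Ca²⁺][CO3²⁻]/Ksp = (1.98×10^-3)(0.000629×10^-3) / 4.467×10^-9 = 0.279

Ω = 0.279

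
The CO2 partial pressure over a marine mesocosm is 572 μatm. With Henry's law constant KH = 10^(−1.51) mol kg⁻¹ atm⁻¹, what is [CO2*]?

[CO2*] = 17.7 μmol/kg

KH = 10^(−1.51) = 3.090×10^-2 mol kg⁻¹ atm⁻¹
[CO2*] = KH · pCO2 = 3.090×10^-2 × 572×10^-6 atm = 1.77×10^-5 mol/kg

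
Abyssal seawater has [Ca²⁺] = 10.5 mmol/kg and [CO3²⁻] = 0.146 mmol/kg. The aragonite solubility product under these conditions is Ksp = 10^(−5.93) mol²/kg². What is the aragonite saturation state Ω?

Ω = 1.30

Ksp = 10^(−5.93) = 1.175×10^-6
Ω = [Ca²⁺][CO3²⁻]/Ksp = (10.5×10^-3)(0.146×10^-3) / 1.175×10^-6 = 1.30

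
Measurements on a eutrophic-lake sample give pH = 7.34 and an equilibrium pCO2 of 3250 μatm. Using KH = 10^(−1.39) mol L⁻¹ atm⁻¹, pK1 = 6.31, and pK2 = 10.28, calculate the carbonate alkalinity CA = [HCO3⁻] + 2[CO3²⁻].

[CO2*] = KH · pCO2 = 10^(−1.39) × 3250×10^-6 = 1.324×10^-4 mol/L
α₀ = 1/(1 + K1/[H⁺] + K1K2/[H⁺]²) = 1/(1 + 10^+1.03 + 10^-1.91) = 0.08527
DIC = [CO2*]/α₀ = 1.324×10^-4 / 0.08527 = 1.553 mmol/L
CA = (α₁ + 2α₂)·DIC = (0.9137 + 2×0.001049) × 1.553 = 1.42 mmol/L

CA = 1.42 mmol/L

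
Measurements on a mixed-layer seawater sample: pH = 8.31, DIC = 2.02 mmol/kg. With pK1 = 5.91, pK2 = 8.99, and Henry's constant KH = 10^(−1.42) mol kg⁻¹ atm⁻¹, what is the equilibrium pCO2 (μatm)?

α₀ = 1 / (1 + K1/[H⁺] + K1K2/[H⁺]²) = 1 / (1 + 10^+2.40 + 10^+1.72)
   = 1 / (1 + 251.19 + 52.481) = 1/304.67 = 0.003282
[CO2*] = α₀ × DIC = 0.003282 × 2.02 = 0.006630 mmol/kg = 6.630 μmol/kg
pCO2 = [CO2*]/KH = 6.630×10^-6 / 3.802×10^-2 = 174 μatm

pCO2 = 174 μatm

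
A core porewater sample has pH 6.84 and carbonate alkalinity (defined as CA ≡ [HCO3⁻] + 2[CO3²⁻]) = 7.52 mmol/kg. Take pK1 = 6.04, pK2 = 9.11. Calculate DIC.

DIC = 8.66 mmol/kg

CA = [HCO3⁻] + 2[CO3²⁻] = (α₁ + 2α₂)·DIC
At pH 6.84: [H⁺]/K1 = 10^-0.80 = 0.15849, K2/[H⁺] = 10^-2.27 = 0.0053703
α₁ = 1/(1 + 0.15849 + 0.0053703) = 1/1.1639 = 0.8592; α₂ = α₁·K2/[H⁺] = 0.004614
α₁ + 2α₂ = 0.8684
DIC = CA / (α₁ + 2α₂) = 7.52 / 0.8684 = 8.66 mmol/kg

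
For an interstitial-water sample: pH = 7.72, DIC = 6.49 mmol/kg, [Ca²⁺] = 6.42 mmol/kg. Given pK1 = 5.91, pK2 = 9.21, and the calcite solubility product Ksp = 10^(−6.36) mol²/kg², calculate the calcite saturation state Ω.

Ω = 2.95

α₂ = 1 / (1 + [H⁺]/K2 + [H⁺]²/(K1K2)) = 1 / (1 + 10^+1.49 + 10^-0.32)
   = 1 / (1 + 30.903 + 0.47863) = 1/32.382 = 0.03088
[CO3²⁻] = α₂ × DIC = 0.03088 × 6.49 = 0.2004 mmol/kg
Ksp = 10^(−6.36) = 4.365×10^-7
Ω = [Ca²⁺][CO3²⁻]/Ksp = (6.42×10^-3)(2.004×10^-4) / 4.365×10^-7 = 2.95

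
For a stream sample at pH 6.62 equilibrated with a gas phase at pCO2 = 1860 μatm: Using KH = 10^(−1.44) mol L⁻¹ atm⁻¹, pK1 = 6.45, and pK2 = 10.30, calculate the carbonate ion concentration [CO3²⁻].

[CO3²⁻] = 0.0209 μmol/L

[CO2*] = KH · pCO2 = 10^(−1.44) × 1860×10^-6 = 6.753×10^-5 mol/L
α₀ = 1/(1 + K1/[H⁺] + K1K2/[H⁺]²) = 1/(1 + 10^+0.17 + 10^-3.51) = 0.4033
DIC = [CO2*]/α₀ = 6.753×10^-5 / 0.4033 = 0.1674 mmol/L
[CO3²⁻] = α₂·DIC; α₂ = 0.0001246, so [CO3²⁻] = 0.0001246 × 0.1674 = 2.09×10^-5 mmol/L = 0.0209 μmol/L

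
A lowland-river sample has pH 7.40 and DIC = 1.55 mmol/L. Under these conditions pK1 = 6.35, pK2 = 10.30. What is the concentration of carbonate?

[CO3²⁻] = 1.79 μmol/L

α₂ = 1 / (1 + [H⁺]/K2 + [H⁺]²/(K1K2)) = 1 / (1 + 10^+2.90 + 10^+1.85)
   = 1 / (1 + 794.33 + 70.795) = 1/866.12 = 0.001155
[CO3²⁻] = α₂ × DIC = 0.001155 × 1.55 = 0.00179 mmol/L = 1.79 μmol/L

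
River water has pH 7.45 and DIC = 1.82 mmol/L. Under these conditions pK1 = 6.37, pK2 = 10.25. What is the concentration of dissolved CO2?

[CO2*] = 0.140 mmol/L

α₀ = 1 / (1 + K1/[H⁺] + K1K2/[H⁺]²) = 1 / (1 + 10^+1.08 + 10^-1.72)
   = 1 / (1 + 12.023 + 0.019055) = 1/13.042 = 0.07668
[CO2*] = α₀ × DIC = 0.07668 × 1.82 = 0.140 mmol/L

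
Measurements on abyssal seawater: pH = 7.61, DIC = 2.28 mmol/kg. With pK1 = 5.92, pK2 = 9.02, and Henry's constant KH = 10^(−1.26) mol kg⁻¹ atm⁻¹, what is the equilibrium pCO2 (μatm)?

pCO2 = 800 μatm

α₀ = 1 / (1 + K1/[H⁺] + K1K2/[H⁺]²) = 1 / (1 + 10^+1.69 + 10^+0.28)
   = 1 / (1 + 48.978 + 1.9055) = 1/51.883 = 0.01927
[CO2*] = α₀ × DIC = 0.01927 × 2.28 = 0.04394 mmol/kg
pCO2 = [CO2*]/KH = 4.394×10^-5 / 5.495×10^-2 = 800 μatm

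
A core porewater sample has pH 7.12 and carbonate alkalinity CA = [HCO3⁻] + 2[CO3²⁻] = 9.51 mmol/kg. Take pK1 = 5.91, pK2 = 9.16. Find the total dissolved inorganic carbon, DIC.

CA = [HCO3⁻] + 2[CO3²⁻] = (α₁ + 2α₂)·DIC
At pH 7.12: [H⁺]/K1 = 10^-1.21 = 0.061660, K2/[H⁺] = 10^-2.04 = 0.0091201
α₁ = 1/(1 + 0.061660 + 0.0091201) = 1/1.0708 = 0.9339; α₂ = α₁·K2/[H⁺] = 0.008517
α₁ + 2α₂ = 0.9509
DIC = CA / (α₁ + 2α₂) = 9.51 / 0.9509 = 10.0 mmol/kg

DIC = 10.0 mmol/kg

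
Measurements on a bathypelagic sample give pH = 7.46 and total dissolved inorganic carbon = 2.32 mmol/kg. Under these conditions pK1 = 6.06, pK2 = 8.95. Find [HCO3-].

α₁ = 1 / (1 + [H⁺]/K1 + K2/[H⁺]) = 1 / (1 + 10^-1.40 + 10^-1.49)
   = 1 / (1 + 0.039811 + 0.032359) = 1/1.0722 = 0.9327
[HCO3⁻] = α₁ × DIC = 0.9327 × 2.32 = 2.16 mmol/kg

[HCO3⁻] = 2.16 mmol/kg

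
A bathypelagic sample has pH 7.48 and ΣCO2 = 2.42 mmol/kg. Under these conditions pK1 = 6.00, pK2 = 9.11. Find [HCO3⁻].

α₁ = 1 / (1 + [H⁺]/K1 + K2/[H⁺]) = 1 / (1 + 10^-1.48 + 10^-1.63)
   = 1 / (1 + 0.033113 + 0.023442) = 1/1.0566 = 0.9465
[HCO3⁻] = α₁ × DIC = 0.9465 × 2.42 = 2.29 mmol/kg

[HCO3⁻] = 2.29 mmol/kg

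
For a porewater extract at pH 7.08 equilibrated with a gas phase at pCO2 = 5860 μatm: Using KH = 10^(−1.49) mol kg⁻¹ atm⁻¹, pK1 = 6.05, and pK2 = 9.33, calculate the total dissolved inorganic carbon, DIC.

[CO2*] = KH · pCO2 = 10^(−1.49) × 5860×10^-6 = 1.896×10^-4 mol/kg
α₀ = 1/(1 + K1/[H⁺] + K1K2/[H⁺]²) = 1/(1 + 10^+1.03 + 10^-1.22) = 0.08492
DIC = [CO2*]/α₀ = 1.896×10^-4 / 0.08492 = 2.23 mmol/kg

DIC = 2.23 mmol/kg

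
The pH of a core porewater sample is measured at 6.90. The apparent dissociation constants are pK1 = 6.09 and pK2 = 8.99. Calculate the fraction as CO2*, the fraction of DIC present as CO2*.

α₀ = 1 / (1 + K1/[H⁺] + K1K2/[H⁺]²) = 1 / (1 + 10^+0.81 + 10^-1.28)
   = 1 / (1 + 6.4565 + 0.052481) = 1/7.5090 = 0.1332

α₀ = 0.133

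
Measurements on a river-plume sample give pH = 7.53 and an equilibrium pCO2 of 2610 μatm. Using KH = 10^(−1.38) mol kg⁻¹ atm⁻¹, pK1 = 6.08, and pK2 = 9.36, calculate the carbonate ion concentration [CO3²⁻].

[CO3²⁻] = 0.0454 mmol/kg

[CO2*] = KH · pCO2 = 10^(−1.38) × 2610×10^-6 = 1.088×10^-4 mol/kg
α₀ = 1/(1 + K1/[H⁺] + K1K2/[H⁺]²) = 1/(1 + 10^+1.45 + 10^-0.38) = 0.03378
DIC = [CO2*]/α₀ = 1.088×10^-4 / 0.03378 = 3.221 mmol/kg
[CO3²⁻] = α₂·DIC; α₂ = 0.01408, so [CO3²⁻] = 0.01408 × 3.221 = 0.0454 mmol/kg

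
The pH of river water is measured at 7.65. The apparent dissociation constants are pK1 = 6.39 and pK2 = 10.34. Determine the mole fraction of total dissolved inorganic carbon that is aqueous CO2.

α₀ = 1 / (1 + K1/[H⁺] + K1K2/[H⁺]²) = 1 / (1 + 10^+1.26 + 10^-1.43)
   = 1 / (1 + 18.197 + 0.037154) = 1/19.234 = 0.05199

α₀ = 0.0520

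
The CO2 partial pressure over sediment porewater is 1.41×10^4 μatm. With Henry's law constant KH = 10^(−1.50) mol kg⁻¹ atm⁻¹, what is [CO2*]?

KH = 10^(−1.50) = 3.162×10^-2 mol kg⁻¹ atm⁻¹
[CO2*] = KH · pCO2 = 3.162×10^-2 × 1.41×10^4×10^-6 atm = 4.46×10^-4 mol/kg

[CO2*] = 446 μmol/kg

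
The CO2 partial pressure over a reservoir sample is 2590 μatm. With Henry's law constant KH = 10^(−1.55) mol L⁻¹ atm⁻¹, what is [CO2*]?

KH = 10^(−1.55) = 2.818×10^-2 mol L⁻¹ atm⁻¹
[CO2*] = KH · pCO2 = 2.818×10^-2 × 2590×10^-6 atm = 7.30×10^-5 mol/L

[CO2*] = 73.0 μmol/L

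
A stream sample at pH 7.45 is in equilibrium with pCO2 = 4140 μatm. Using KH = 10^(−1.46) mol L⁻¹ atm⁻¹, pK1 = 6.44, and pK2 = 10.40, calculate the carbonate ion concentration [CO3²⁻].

[CO3²⁻] = 1.65 μmol/L

[CO2*] = KH · pCO2 = 10^(−1.46) × 4140×10^-6 = 1.435×10^-4 mol/L
α₀ = 1/(1 + K1/[H⁺] + K1K2/[H⁺]²) = 1/(1 + 10^+1.01 + 10^-1.94) = 0.08893
DIC = [CO2*]/α₀ = 1.435×10^-4 / 0.08893 = 1.614 mmol/L
[CO3²⁻] = α₂·DIC; α₂ = 0.001021, so [CO3²⁻] = 0.001021 × 1.614 = 0.00165 mmol/L = 1.65 μmol/L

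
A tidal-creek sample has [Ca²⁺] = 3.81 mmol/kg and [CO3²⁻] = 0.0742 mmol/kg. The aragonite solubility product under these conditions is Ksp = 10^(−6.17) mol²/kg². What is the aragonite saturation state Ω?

Ksp = 10^(−6.17) = 6.761×10^-7
Ω = [Ca²⁺][CO3²⁻]/Ksp = (3.81×10^-3)(0.0742×10^-3) / 6.761×10^-7 = 0.418

Ω = 0.418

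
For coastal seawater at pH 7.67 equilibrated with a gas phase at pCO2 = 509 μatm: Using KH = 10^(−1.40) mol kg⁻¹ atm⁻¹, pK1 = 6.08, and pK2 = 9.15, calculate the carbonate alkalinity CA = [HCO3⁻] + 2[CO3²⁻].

CA = 0.841 mmol/kg

[CO2*] = KH · pCO2 = 10^(−1.40) × 509×10^-6 = 2.026×10^-5 mol/kg
α₀ = 1/(1 + K1/[H⁺] + K1K2/[H⁺]²) = 1/(1 + 10^+1.59 + 10^+0.11) = 0.02428
DIC = [CO2*]/α₀ = 2.026×10^-5 / 0.02428 = 0.8347 mmol/kg
CA = (α₁ + 2α₂)·DIC = (0.9445 + 2×0.03127) × 0.8347 = 0.841 mmol/kg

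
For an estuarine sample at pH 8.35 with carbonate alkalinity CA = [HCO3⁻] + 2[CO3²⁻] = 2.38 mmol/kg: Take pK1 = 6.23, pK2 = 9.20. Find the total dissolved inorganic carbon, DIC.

CA = [HCO3⁻] + 2[CO3²⁻] = (α₁ + 2α₂)·DIC
At pH 8.35: [H⁺]/K1 = 10^-2.12 = 0.0075858, K2/[H⁺] = 10^-0.85 = 0.14125
α₁ = 1/(1 + 0.0075858 + 0.14125) = 1/1.1488 = 0.8704; α₂ = α₁·K2/[H⁺] = 0.1230
α₁ + 2α₂ = 1.1164
DIC = CA / (α₁ + 2α₂) = 2.38 / 1.1164 = 2.13 mmol/kg

DIC = 2.13 mmol/kg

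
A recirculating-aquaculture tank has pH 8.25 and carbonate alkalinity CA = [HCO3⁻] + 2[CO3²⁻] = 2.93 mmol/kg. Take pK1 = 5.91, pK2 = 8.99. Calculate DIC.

DIC = 2.55 mmol/kg

CA = [HCO3⁻] + 2[CO3²⁻] = (α₁ + 2α₂)·DIC
At pH 8.25: [H⁺]/K1 = 10^-2.34 = 0.0045709, K2/[H⁺] = 10^-0.74 = 0.18197
α₁ = 1/(1 + 0.0045709 + 0.18197) = 1/1.1865 = 0.8428; α₂ = α₁·K2/[H⁺] = 0.1534
α₁ + 2α₂ = 1.1495
DIC = CA / (α₁ + 2α₂) = 2.93 / 1.1495 = 2.55 mmol/kg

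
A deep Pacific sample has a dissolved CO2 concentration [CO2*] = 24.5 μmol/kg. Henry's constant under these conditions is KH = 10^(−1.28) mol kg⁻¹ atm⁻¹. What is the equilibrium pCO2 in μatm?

KH = 10^(−1.28) = 5.248×10^-2 mol kg⁻¹ atm⁻¹
pCO2 = [CO2*]/KH = 24.5×10^-6 / 5.248×10^-2 = 4.67×10^-4 atm = 467 μatm

pCO2 = 467 μatm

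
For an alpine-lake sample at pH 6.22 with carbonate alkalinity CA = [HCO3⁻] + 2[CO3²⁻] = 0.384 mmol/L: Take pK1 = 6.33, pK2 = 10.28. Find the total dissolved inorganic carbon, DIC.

CA = [HCO3⁻] + 2[CO3²⁻] = (α₁ + 2α₂)·DIC
At pH 6.22: [H⁺]/K1 = 10^0.11 = 1.2882, K2/[H⁺] = 10^-4.06 = 8.7096×10^-5
α₁ = 1/(1 + 1.2882 + 8.7096×10^-5) = 1/2.2883 = 0.4370; α₂ = α₁·K2/[H⁺] = 3.806×10^-5
α₁ + 2α₂ = 0.4371
DIC = CA / (α₁ + 2α₂) = 0.384 / 0.4371 = 0.879 mmol/L

DIC = 0.879 mmol/L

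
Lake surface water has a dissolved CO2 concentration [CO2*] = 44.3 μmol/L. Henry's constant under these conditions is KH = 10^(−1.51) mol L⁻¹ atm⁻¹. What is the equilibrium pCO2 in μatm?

pCO2 = 1430 μatm

KH = 10^(−1.51) = 3.090×10^-2 mol L⁻¹ atm⁻¹
pCO2 = [CO2*]/KH = 44.3×10^-6 / 3.090×10^-2 = 1.43×10^-3 atm = 1430 μatm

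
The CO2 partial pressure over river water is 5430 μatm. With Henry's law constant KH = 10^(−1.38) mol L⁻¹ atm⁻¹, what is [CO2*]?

[CO2*] = 226 μmol/L

KH = 10^(−1.38) = 4.169×10^-2 mol L⁻¹ atm⁻¹
[CO2*] = KH · pCO2 = 4.169×10^-2 × 5430×10^-6 atm = 2.26×10^-4 mol/L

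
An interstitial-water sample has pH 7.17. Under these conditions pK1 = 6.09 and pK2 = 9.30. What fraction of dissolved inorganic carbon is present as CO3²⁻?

α₂ = 0.00680

α₂ = 1 / (1 + [H⁺]/K2 + [H⁺]²/(K1K2)) = 1 / (1 + 10^+2.13 + 10^+1.05)
   = 1 / (1 + 134.90 + 11.220) = 1/147.12 = 0.006797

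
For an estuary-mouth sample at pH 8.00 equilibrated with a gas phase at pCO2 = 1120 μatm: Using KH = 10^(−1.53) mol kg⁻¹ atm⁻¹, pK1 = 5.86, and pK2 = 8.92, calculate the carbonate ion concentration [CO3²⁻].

[CO3²⁻] = 0.549 mmol/kg

[CO2*] = KH · pCO2 = 10^(−1.53) × 1120×10^-6 = 3.305×10^-5 mol/kg
α₀ = 1/(1 + K1/[H⁺] + K1K2/[H⁺]²) = 1/(1 + 10^+2.14 + 10^+1.22) = 0.006425
DIC = [CO2*]/α₀ = 3.305×10^-5 / 0.006425 = 5.144 mmol/kg
[CO3²⁻] = α₂·DIC; α₂ = 0.1066, so [CO3²⁻] = 0.1066 × 5.144 = 0.549 mmol/kg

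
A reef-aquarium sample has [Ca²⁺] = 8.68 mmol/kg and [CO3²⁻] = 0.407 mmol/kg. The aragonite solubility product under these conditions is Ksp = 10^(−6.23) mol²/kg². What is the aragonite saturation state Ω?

Ω = 6.00

Ksp = 10^(−6.23) = 5.888×10^-7
Ω = [Ca²⁺][CO3²⁻]/Ksp = (8.68×10^-3)(0.407×10^-3) / 5.888×10^-7 = 6.00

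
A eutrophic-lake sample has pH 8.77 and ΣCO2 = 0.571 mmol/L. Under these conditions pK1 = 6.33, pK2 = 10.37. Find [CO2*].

[CO2*] = 2.02 μmol/L

α₀ = 1 / (1 + K1/[H⁺] + K1K2/[H⁺]²) = 1 / (1 + 10^+2.44 + 10^+0.84)
   = 1 / (1 + 275.42 + 6.9183) = 1/283.34 = 0.003529
[CO2*] = α₀ × DIC = 0.003529 × 0.571 = 0.00202 mmol/L = 2.02 μmol/L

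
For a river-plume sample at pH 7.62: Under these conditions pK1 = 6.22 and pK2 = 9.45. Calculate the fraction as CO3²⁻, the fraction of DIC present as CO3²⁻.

α₂ = 1 / (1 + [H⁺]/K2 + [H⁺]²/(K1K2)) = 1 / (1 + 10^+1.83 + 10^+0.43)
   = 1 / (1 + 67.608 + 2.6915) = 1/71.300 = 0.01403

α₂ = 0.0140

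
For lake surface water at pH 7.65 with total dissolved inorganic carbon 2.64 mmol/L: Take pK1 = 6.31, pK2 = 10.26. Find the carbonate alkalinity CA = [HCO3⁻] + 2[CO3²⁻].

CA = [HCO3⁻] + 2[CO3²⁻] = (α₁ + 2α₂)·DIC
At pH 7.65: [H⁺]/K1 = 10^-1.34 = 0.045709, K2/[H⁺] = 10^-2.61 = 0.0024547
α₁ = 1/(1 + 0.045709 + 0.0024547) = 1/1.0482 = 0.9540; α₂ = α₁·K2/[H⁺] = 0.002342
α₁ + 2α₂ = 0.9587
CA = 0.9587 × 2.64 = 2.53 mmol/L

CA = 2.53 mmol/L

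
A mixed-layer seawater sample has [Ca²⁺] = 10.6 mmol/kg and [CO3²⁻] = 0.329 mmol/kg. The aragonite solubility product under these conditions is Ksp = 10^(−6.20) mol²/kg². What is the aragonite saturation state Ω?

Ksp = 10^(−6.20) = 6.310×10^-7
Ω = [Ca²⁺][CO3²⁻]/Ksp = (10.6×10^-3)(0.329×10^-3) / 6.310×10^-7 = 5.53

Ω = 5.53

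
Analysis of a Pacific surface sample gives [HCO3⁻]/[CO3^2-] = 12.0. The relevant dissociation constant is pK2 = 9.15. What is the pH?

pH = 8.07

From K2 = [H⁺][CO3^2-]/[HCO3⁻]:  pH = pK2 − log₁₀([HCO3⁻]/[CO3^2-])
log₁₀(12.0) = +1.079
pH = 9.15 − (+1.079) = 8.07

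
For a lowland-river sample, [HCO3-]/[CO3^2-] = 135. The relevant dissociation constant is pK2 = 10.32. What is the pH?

pH = 8.19

From K2 = [H⁺][CO3^2-]/[HCO3-]:  pH = pK2 − log₁₀([HCO3-]/[CO3^2-])
log₁₀(135) = +2.130
pH = 10.32 − (+2.130) = 8.19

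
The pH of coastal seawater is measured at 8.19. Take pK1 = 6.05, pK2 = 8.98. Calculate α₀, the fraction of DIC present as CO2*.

α₀ = 0.00619

α₀ = 1 / (1 + K1/[H⁺] + K1K2/[H⁺]²) = 1 / (1 + 10^+2.14 + 10^+1.35)
   = 1 / (1 + 138.04 + 22.387) = 1/161.43 = 0.006195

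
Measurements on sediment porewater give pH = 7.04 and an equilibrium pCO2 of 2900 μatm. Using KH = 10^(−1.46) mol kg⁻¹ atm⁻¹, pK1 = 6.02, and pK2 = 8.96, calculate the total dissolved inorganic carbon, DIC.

DIC = 1.17 mmol/kg

[CO2*] = KH · pCO2 = 10^(−1.46) × 2900×10^-6 = 1.006×10^-4 mol/kg
α₀ = 1/(1 + K1/[H⁺] + K1K2/[H⁺]²) = 1/(1 + 10^+1.02 + 10^-0.90) = 0.08623
DIC = [CO2*]/α₀ = 1.006×10^-4 / 0.08623 = 1.17 mmol/kg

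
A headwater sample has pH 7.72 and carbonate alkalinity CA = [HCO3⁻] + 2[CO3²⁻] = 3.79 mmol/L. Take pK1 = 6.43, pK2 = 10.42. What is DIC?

CA = [HCO3⁻] + 2[CO3²⁻] = (α₁ + 2α₂)·DIC
At pH 7.72: [H⁺]/K1 = 10^-1.29 = 0.051286, K2/[H⁺] = 10^-2.70 = 0.0019953
α₁ = 1/(1 + 0.051286 + 0.0019953) = 1/1.0533 = 0.9494; α₂ = α₁·K2/[H⁺] = 0.001894
α₁ + 2α₂ = 0.9532
DIC = CA / (α₁ + 2α₂) = 3.79 / 0.9532 = 3.98 mmol/L

DIC = 3.98 mmol/L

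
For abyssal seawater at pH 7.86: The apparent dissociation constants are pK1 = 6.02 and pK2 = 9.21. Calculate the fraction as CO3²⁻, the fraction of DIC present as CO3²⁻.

α₂ = 1 / (1 + [H⁺]/K2 + [H⁺]²/(K1K2)) = 1 / (1 + 10^+1.35 + 10^-0.49)
   = 1 / (1 + 22.387 + 0.32359) = 1/23.711 = 0.04217

α₂ = 0.0422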